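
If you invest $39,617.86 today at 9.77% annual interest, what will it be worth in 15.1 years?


Future value formula: FV = PV × (1 + r)^t
FV = $39,617.86 × (1 + 0.0977)^15.1
FV = $39,617.86 × 4.0860467
FV = $161,880.43

FV = PV × (1 + r)^t = $161,880.43


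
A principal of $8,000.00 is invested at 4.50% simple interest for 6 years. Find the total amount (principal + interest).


Total amount formula: A = P(1 + rt) = P + P·r·t
Interest: I = P × r × t = $8,000.00 × 0.045 × 6 = $2,160.00
A = P + I = $8,000.00 + $2,160.00 = $10,160.00

A = P + I = P(1 + rt) = $10,160.00


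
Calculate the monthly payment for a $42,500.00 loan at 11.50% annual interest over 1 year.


Loan payment formula: PMT = PV × r / (1 − (1 + r)^(−n))
Monthly rate r = 0.115/12 ≈ 0.00958333, n = 12 months
Denominator: 1 − (1 + 0.115/12)^(−12) = 0.1081457
PMT = $42,500.00 × (0.115/12) / 0.1081457
PMT = $3,766.14 per month

PMT = PV × r / (1-(1+r)^(-n)) = $3,766.14/month


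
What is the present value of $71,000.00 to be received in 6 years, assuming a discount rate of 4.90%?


Present value formula: PV = FV / (1 + r)^t
PV = $71,000.00 / (1 + 0.049)^6
PV = $71,000.00 / 1.332456
PV = $53,285.06

PV = FV / (1 + r)^t = $53,285.06


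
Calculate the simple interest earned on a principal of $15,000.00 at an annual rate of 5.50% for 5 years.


Simple interest formula: I = P × r × t
I = $15,000.00 × 0.055 × 5
I = $4,125.00

I = P × r × t = $4,125.00


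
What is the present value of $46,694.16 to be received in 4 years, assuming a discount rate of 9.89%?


Present value formula: PV = FV / (1 + r)^t
PV = $46,694.16 / (1 + 0.0989)^4
PV = $46,694.16 / 1.4582524
PV = $32,020.63

PV = FV / (1 + r)^t = $32,020.63


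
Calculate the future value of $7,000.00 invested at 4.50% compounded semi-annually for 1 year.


Compound interest formula: A = P(1 + r/n)^(nt)
A = $7,000.00 × (1 + 0.045/2)^(2 × 1)
Growth factor: (1 + 0.045/2)^2 = 1.045506
A = $7,000.00 × 1.045506
A = $7,318.54

A = P(1 + r/n)^(nt) = $7,318.54


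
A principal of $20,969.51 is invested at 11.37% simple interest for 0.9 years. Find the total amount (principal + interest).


Total amount formula: A = P(1 + rt) = P + P·r·t
Interest: I = P × r × t = $20,969.51 × 0.1137 × 0.9 = $2,145.81
A = P + I = $20,969.51 + $2,145.81 = $23,115.32

A = P + I = P(1 + rt) = $23,115.32


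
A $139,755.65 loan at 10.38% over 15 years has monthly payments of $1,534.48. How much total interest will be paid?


Total paid over the life of the loan = PMT × n.
Total paid = $1,534.48 × 180 = $276,206.40
Total interest = total paid − principal = $276,206.40 − $139,755.65 = $136,450.75

Total interest = (PMT × n) - PV = $136,450.75


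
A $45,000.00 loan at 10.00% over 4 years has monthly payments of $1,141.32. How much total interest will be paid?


Total paid over the life of the loan = PMT × n.
Total paid = $1,141.32 × 48 = $54,783.36
Total interest = total paid − principal = $54,783.36 − $45,000.00 = $9,783.36

Total interest = (PMT × n) - PV = $9,783.36


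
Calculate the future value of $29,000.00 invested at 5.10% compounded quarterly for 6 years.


Compound interest formula: A = P(1 + r/n)^(nt)
A = $29,000.00 × (1 + 0.051/4)^(4 × 6)
Growth factor: (1 + 0.051/4)^24 = 1.355358
A = $29,000.00 × 1.355358
A = $39,305.38

A = P(1 + r/n)^(nt) = $39,305.38


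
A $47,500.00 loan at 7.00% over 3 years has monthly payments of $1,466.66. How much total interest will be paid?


Total paid over the life of the loan = PMT × n.
Total paid = $1,466.66 × 36 = $52,799.76
Total interest = total paid − principal = $52,799.76 − $47,500.00 = $5,299.76

Total interest = (PMT × n) - PV = $5,299.76


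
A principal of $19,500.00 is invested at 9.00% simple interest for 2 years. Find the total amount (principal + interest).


Total amount formula: A = P(1 + rt) = P + P·r·t
Interest: I = P × r × t = $19,500.00 × 0.09 × 2 = $3,510.00
A = P + I = $19,500.00 + $3,510.00 = $23,010.00

A = P + I = P(1 + rt) = $23,010.00


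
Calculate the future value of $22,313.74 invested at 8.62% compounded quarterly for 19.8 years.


Compound interest formula: A = P(1 + r/n)^(nt)
A = $22,313.74 × (1 + 0.0862/4)^(4 × 19.8)
Growth factor: (1 + 0.0862/4)^79.2 = 5.412059
A = $22,313.74 × 5.412059
A = $120,763.28

A = P(1 + r/n)^(nt) = $120,763.28


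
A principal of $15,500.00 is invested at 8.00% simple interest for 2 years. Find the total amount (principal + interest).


Total amount formula: A = P(1 + rt) = P + P·r·t
Interest: I = P × r × t = $15,500.00 × 0.08 × 2 = $2,480.00
A = P + I = $15,500.00 + $2,480.00 = $17,980.00

A = P + I = P(1 + rt) = $17,980.00


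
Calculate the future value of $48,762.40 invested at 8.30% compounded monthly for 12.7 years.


Compound interest formula: A = P(1 + r/n)^(nt)
A = $48,762.40 × (1 + 0.083/12)^(12 × 12.7)
Growth factor: (1 + 0.083/12)^152.4 = 2.85899823
A = $48,762.40 × 2.85899823
A = $139,411.62

A = P(1 + r/n)^(nt) = $139,411.62


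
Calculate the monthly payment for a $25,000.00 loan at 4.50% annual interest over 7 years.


Loan payment formula: PMT = PV × r / (1 − (1 + r)^(−n))
Monthly rate r = 0.045/12 = 0.00375, n = 84 months
Denominator: 1 − (1 + 0.045/12)^(−84) = 0.269781
PMT = $25,000.00 × (0.045/12) / 0.269781
PMT = $347.50 per month

PMT = PV × r / (1-(1+r)^(-n)) = $347.50/month


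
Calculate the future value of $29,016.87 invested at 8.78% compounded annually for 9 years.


Compound interest formula: A = P(1 + r/n)^(nt)
A = $29,016.87 × (1 + 0.0878/1)^(1 × 9)
Growth factor: (1 + 0.0878/1)^9 = 2.1327576
A = $29,016.87 × 2.1327576
A = $61,885.95

A = P(1 + r/n)^(nt) = $61,885.95


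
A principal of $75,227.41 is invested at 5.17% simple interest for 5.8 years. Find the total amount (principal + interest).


Total amount formula: A = P(1 + rt) = P + P·r·t
Interest: I = P × r × t = $75,227.41 × 0.0517 × 5.8 = $22,557.69
A = P + I = $75,227.41 + $22,557.69 = $97,785.10

A = P + I = P(1 + rt) = $97,785.10


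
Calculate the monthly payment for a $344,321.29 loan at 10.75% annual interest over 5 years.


Loan payment formula: PMT = PV × r / (1 − (1 + r)^(−n))
Monthly rate r = 0.1075/12 ≈ 0.00895833, n = 60 months
Denominator: 1 − (1 + 0.1075/12)^(−60) = 0.4143932
PMT = $344,321.29 × (0.1075/12) / 0.4143932
PMT = $7,443.52 per month

PMT = PV × r / (1-(1+r)^(-n)) = $7,443.52/month


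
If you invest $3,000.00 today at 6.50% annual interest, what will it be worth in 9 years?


Future value formula: FV = PV × (1 + r)^t
FV = $3,000.00 × (1 + 0.065)^9
FV = $3,000.00 × 1.762570
FV = $5,287.71

FV = PV × (1 + r)^t = $5,287.71


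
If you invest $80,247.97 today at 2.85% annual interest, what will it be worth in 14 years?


Future value formula: FV = PV × (1 + r)^t
FV = $80,247.97 × (1 + 0.0285)^14
FV = $80,247.97 × 1.4820407
FV = $118,930.76

FV = PV × (1 + r)^t = $118,930.76


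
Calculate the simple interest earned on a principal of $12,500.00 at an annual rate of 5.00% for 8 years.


Simple interest formula: I = P × r × t
I = $12,500.00 × 0.05 × 8
I = $5,000.00

I = P × r × t = $5,000.00


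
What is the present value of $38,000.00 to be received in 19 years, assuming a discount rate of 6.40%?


Present value formula: PV = FV / (1 + r)^t
PV = $38,000.00 / (1 + 0.064)^19
PV = $38,000.00 / 3.250057
PV = $11,692.10

PV = FV / (1 + r)^t = $11,692.10


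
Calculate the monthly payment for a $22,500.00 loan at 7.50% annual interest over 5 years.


Loan payment formula: PMT = PV × r / (1 − (1 + r)^(−n))
Monthly rate r = 0.075/12 = 0.00625, n = 60 months
Denominator: 1 − (1 + 0.075/12)^(−60) = 0.311908
PMT = $22,500.00 × (0.075/12) / 0.311908
PMT = $450.85 per month

PMT = PV × r / (1-(1+r)^(-n)) = $450.85/month


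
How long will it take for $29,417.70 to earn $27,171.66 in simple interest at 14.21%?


Rearrange the simple interest formula for t:
I = P × r × t  ⇒  t = I / (P × r)
t = $27,171.66 / ($29,417.70 × 0.1421)
t = 6.5

t = I/(P×r) = 6.5 years


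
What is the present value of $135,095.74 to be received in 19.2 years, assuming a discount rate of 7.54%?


Present value formula: PV = FV / (1 + r)^t
PV = $135,095.74 / (1 + 0.0754)^19.2
PV = $135,095.74 / 4.0377983
PV = $33,457.77

PV = FV / (1 + r)^t = $33,457.77


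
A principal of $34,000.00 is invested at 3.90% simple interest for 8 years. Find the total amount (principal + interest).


Total amount formula: A = P(1 + rt) = P + P·r·t
Interest: I = P × r × t = $34,000.00 × 0.039 × 8 = $10,608.00
A = P + I = $34,000.00 + $10,608.00 = $44,608.00

A = P + I = P(1 + rt) = $44,608.00


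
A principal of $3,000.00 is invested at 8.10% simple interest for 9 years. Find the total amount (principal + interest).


Total amount formula: A = P(1 + rt) = P + P·r·t
Interest: I = P × r × t = $3,000.00 × 0.081 × 9 = $2,187.00
A = P + I = $3,000.00 + $2,187.00 = $5,187.00

A = P + I = P(1 + rt) = $5,187.00


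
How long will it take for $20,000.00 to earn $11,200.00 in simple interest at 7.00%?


Rearrange the simple interest formula for t:
I = P × r × t  ⇒  t = I / (P × r)
t = $11,200.00 / ($20,000.00 × 0.07)
t = 8

t = I/(P×r) = 8 years


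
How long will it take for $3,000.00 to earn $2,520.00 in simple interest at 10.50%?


Rearrange the simple interest formula for t:
I = P × r × t  ⇒  t = I / (P × r)
t = $2,520.00 / ($3,000.00 × 0.105)
t = 8

t = I/(P×r) = 8 years


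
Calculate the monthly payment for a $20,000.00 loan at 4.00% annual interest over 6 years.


Loan payment formula: PMT = PV × r / (1 − (1 + r)^(−n))
Monthly rate r = 0.04/12 ≈ 0.00333333, n = 72 months
Denominator: 1 − (1 + 0.04/12)^(−72) = 0.213058
PMT = $20,000.00 × (0.04/12) / 0.213058
PMT = $312.90 per month

PMT = PV × r / (1-(1+r)^(-n)) = $312.90/month


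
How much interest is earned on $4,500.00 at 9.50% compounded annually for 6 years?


Compound interest earned = final amount − principal.
A = P(1 + r/n)^(nt) = $4,500.00 × (1 + 0.095/1)^(1 × 6) = $7,757.06
Interest = A − P = $7,757.06 − $4,500.00 = $3,257.06

Interest = A - P = $3,257.06


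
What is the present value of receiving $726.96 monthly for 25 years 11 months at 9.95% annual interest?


Present value of an ordinary annuity: PV = PMT × (1 − (1 + r)^(−n)) / r
Monthly rate r = 0.0995/12 ≈ 0.00829167, n = 311
PV = $726.96 × (1 − (1 + 0.0995/12)^(−311)) / (0.0995/12)
PV = $726.96 × 111.354823
PV = $80,950.50

PV = PMT × (1-(1+r)^(-n))/r = $80,950.50


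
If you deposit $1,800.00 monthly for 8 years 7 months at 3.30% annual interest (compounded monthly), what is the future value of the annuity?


Future value of an ordinary annuity: FV = PMT × ((1 + r)^n − 1) / r
Monthly rate r = 0.033/12 = 0.00275, n = 103
FV = $1,800.00 × ((1 + 0.033/12)^103 − 1) / (0.033/12)
FV = $1,800.00 × 118.8803747
FV = $213,984.67

FV = PMT × ((1+r)^n - 1)/r = $213,984.67


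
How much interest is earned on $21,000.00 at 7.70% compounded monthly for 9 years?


Compound interest earned = final amount − principal.
A = P(1 + r/n)^(nt) = $21,000.00 × (1 + 0.077/12)^(12 × 9) = $41,900.95
Interest = A − P = $41,900.95 − $21,000.00 = $20,900.95

Interest = A - P = $20,900.95


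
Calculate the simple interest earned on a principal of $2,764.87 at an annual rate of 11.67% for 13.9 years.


Simple interest formula: I = P × r × t
I = $2,764.87 × 0.1167 × 13.9
I = $4,484.98

I = P × r × t = $4,484.98


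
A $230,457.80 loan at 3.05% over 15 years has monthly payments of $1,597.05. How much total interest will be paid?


Total paid over the life of the loan = PMT × n.
Total paid = $1,597.05 × 180 = $287,469.00
Total interest = total paid − principal = $287,469.00 − $230,457.80 = $57,011.20

Total interest = (PMT × n) - PV = $57,011.20


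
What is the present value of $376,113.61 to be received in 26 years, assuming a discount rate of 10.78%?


Present value formula: PV = FV / (1 + r)^t
PV = $376,113.61 / (1 + 0.1078)^26
PV = $376,113.61 / 14.321727
PV = $26,261.75

PV = FV / (1 + r)^t = $26,261.75


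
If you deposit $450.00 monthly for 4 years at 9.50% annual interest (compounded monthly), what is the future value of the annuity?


Future value of an ordinary annuity: FV = PMT × ((1 + r)^n − 1) / r
Monthly rate r = 0.095/12 ≈ 0.00791667, n = 48
FV = $450.00 × ((1 + 0.095/12)^48 − 1) / (0.095/12)
FV = $450.00 × 58.117673
FV = $26,152.95

FV = PMT × ((1+r)^n - 1)/r = $26,152.95


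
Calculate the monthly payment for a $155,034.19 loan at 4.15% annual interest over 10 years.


Loan payment formula: PMT = PV × r / (1 − (1 + r)^(−n))
Monthly rate r = 0.0415/12 ≈ 0.00345833, n = 120 months
Denominator: 1 − (1 + 0.0415/12)^(−120) = 0.339187
PMT = $155,034.19 × (0.0415/12) / 0.339187
PMT = $1,580.72 per month

PMT = PV × r / (1-(1+r)^(-n)) = $1,580.72/month


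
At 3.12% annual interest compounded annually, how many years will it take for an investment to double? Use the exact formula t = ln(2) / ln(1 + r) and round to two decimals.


Doubling condition: (1 + r)^t = 2
Take ln of both sides: t × ln(1 + r) = ln(2)
t = ln(2) / ln(1 + r)
t = 0.693147 / 0.030723
t = 22.56

t = ln(2) / ln(1 + r) = 22.56 years


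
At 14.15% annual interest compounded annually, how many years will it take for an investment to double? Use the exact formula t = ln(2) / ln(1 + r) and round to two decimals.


Doubling condition: (1 + r)^t = 2
Take ln of both sides: t × ln(1 + r) = ln(2)
t = ln(2) / ln(1 + r)
t = 0.693147 / 0.132343
t = 5.24

t = ln(2) / ln(1 + r) = 5.24 years


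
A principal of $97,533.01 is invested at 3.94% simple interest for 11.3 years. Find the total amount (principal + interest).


Total amount formula: A = P(1 + rt) = P + P·r·t
Interest: I = P × r × t = $97,533.01 × 0.0394 × 11.3 = $43,423.65
A = P + I = $97,533.01 + $43,423.65 = $140,956.66

A = P + I = P(1 + rt) = $140,956.66


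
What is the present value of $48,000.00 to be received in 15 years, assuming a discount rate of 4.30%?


Present value formula: PV = FV / (1 + r)^t
PV = $48,000.00 / (1 + 0.043)^15
PV = $48,000.00 / 1.880462
PV = $25,525.64

PV = FV / (1 + r)^t = $25,525.64


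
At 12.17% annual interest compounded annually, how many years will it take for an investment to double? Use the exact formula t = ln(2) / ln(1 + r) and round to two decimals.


Doubling condition: (1 + r)^t = 2
Take ln of both sides: t × ln(1 + r) = ln(2)
t = ln(2) / ln(1 + r)
t = 0.693147 / 0.114845
t = 6.04

t = ln(2) / ln(1 + r) = 6.04 years


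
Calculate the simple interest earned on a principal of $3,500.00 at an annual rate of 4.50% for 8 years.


Simple interest formula: I = P × r × t
I = $3,500.00 × 0.045 × 8
I = $1,260.00

I = P × r × t = $1,260.00


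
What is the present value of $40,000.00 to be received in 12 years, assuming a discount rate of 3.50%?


Present value formula: PV = FV / (1 + r)^t
PV = $40,000.00 / (1 + 0.035)^12
PV = $40,000.00 / 1.511069
PV = $26,471.33

PV = FV / (1 + r)^t = $26,471.33


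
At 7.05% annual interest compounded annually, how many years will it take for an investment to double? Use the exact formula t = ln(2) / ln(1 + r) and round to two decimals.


Doubling condition: (1 + r)^t = 2
Take ln of both sides: t × ln(1 + r) = ln(2)
t = ln(2) / ln(1 + r)
t = 0.693147 / 0.068126
t = 10.17

t = ln(2) / ln(1 + r) = 10.17 years


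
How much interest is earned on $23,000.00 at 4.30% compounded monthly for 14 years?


Compound interest earned = final amount − principal.
A = P(1 + r/n)^(nt) = $23,000.00 × (1 + 0.043/12)^(12 × 14) = $41,947.47
Interest = A − P = $41,947.47 − $23,000.00 = $18,947.47

Interest = A - P = $18,947.47


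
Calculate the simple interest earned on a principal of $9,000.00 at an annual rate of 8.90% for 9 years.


Simple interest formula: I = P × r × t
I = $9,000.00 × 0.089 × 9
I = $7,209.00

I = P × r × t = $7,209.00


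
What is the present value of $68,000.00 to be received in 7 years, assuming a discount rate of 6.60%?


Present value formula: PV = FV / (1 + r)^t
PV = $68,000.00 / (1 + 0.066)^7
PV = $68,000.00 / 1.56422936
PV = $43,471.89

PV = FV / (1 + r)^t = $43,471.89


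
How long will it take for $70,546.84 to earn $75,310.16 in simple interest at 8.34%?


Rearrange the simple interest formula for t:
I = P × r × t  ⇒  t = I / (P × r)
t = $75,310.16 / ($70,546.84 × 0.0834)
t = 12.8

t = I/(P×r) = 12.8 years


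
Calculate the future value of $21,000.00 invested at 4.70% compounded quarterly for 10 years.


Compound interest formula: A = P(1 + r/n)^(nt)
A = $21,000.00 × (1 + 0.047/4)^(4 × 10)
Growth factor: (1 + 0.047/4)^40 = 1.5956165
A = $21,000.00 × 1.5956165
A = $33,507.95

A = P(1 + r/n)^(nt) = $33,507.95


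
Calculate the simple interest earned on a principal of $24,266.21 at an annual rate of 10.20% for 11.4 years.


Simple interest formula: I = P × r × t
I = $24,266.21 × 0.102 × 11.4
I = $28,216.75

I = P × r × t = $28,216.75


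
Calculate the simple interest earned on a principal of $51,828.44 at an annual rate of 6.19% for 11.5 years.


Simple interest formula: I = P × r × t
I = $51,828.44 × 0.0619 × 11.5
I = $36,894.08

I = P × r × t = $36,894.08


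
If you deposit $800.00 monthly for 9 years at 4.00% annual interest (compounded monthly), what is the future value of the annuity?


Future value of an ordinary annuity: FV = PMT × ((1 + r)^n − 1) / r
Monthly rate r = 0.04/12 ≈ 0.00333333, n = 108
FV = $800.00 × ((1 + 0.04/12)^108 − 1) / (0.04/12)
FV = $800.00 × 129.741474
FV = $103,793.18

FV = PMT × ((1+r)^n - 1)/r = $103,793.18


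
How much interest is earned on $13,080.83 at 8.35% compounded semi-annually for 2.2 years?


Compound interest earned = final amount − principal.
A = P(1 + r/n)^(nt) = $13,080.83 × (1 + 0.0835/2)^(2 × 2.2) = $15,660.11
Interest = A − P = $15,660.11 − $13,080.83 = $2,579.28

Interest = A - P = $2,579.28


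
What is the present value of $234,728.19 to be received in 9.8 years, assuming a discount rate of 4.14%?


Present value formula: PV = FV / (1 + r)^t
PV = $234,728.19 / (1 + 0.0414)^9.8
PV = $234,728.19 / 1.4881689
PV = $157,729.54

PV = FV / (1 + r)^t = $157,729.54


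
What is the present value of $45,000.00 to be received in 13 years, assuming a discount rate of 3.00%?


Present value formula: PV = FV / (1 + r)^t
PV = $45,000.00 / (1 + 0.03)^13
PV = $45,000.00 / 1.4685337
PV = $30,642.81

PV = FV / (1 + r)^t = $30,642.81


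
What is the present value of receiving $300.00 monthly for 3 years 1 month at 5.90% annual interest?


Present value of an ordinary annuity: PV = PMT × (1 − (1 + r)^(−n)) / r
Monthly rate r = 0.059/12 ≈ 0.00491667, n = 37
PV = $300.00 × (1 − (1 + 0.059/12)^(−37)) / (0.059/12)
PV = $300.00 × 33.754067
PV = $10,126.22

PV = PMT × (1-(1+r)^(-n))/r = $10,126.22


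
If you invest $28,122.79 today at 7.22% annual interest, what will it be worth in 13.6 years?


Future value formula: FV = PV × (1 + r)^t
FV = $28,122.79 × (1 + 0.0722)^13.6
FV = $28,122.79 × 2.5807796
FV = $72,578.72

FV = PV × (1 + r)^t = $72,578.72


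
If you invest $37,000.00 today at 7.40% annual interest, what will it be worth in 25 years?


Future value formula: FV = PV × (1 + r)^t
FV = $37,000.00 × (1 + 0.074)^25
FV = $37,000.00 × 5.9580897
FV = $220,449.32

FV = PV × (1 + r)^t = $220,449.32


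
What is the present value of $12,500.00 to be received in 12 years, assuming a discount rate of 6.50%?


Present value formula: PV = FV / (1 + r)^t
PV = $12,500.00 / (1 + 0.065)^12
PV = $12,500.00 / 2.129096
PV = $5,871.04

PV = FV / (1 + r)^t = $5,871.04


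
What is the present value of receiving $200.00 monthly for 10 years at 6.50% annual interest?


Present value of an ordinary annuity: PV = PMT × (1 − (1 + r)^(−n)) / r
Monthly rate r = 0.065/12 ≈ 0.00541667, n = 120
PV = $200.00 × (1 − (1 + 0.065/12)^(−120)) / (0.065/12)
PV = $200.00 × 88.068500
PV = $17,613.70

PV = PMT × (1-(1+r)^(-n))/r = $17,613.70


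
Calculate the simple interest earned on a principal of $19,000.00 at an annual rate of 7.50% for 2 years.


Simple interest formula: I = P × r × t
I = $19,000.00 × 0.075 × 2
I = $2,850.00

I = P × r × t = $2,850.00


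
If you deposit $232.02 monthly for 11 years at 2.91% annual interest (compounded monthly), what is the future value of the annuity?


Future value of an ordinary annuity: FV = PMT × ((1 + r)^n − 1) / r
Monthly rate r = 0.0291/12 = 0.002425, n = 132
FV = $232.02 × ((1 + 0.0291/12)^132 − 1) / (0.0291/12)
FV = $232.02 × 155.353362
FV = $36,045.09

FV = PMT × ((1+r)^n - 1)/r = $36,045.09


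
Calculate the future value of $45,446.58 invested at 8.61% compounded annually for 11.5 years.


Compound interest formula: A = P(1 + r/n)^(nt)
A = $45,446.58 × (1 + 0.0861/1)^(1 × 11.5)
Growth factor: (1 + 0.0861/1)^11.5 = 2.5852518
A = $45,446.58 × 2.5852518
A = $117,490.85

A = P(1 + r/n)^(nt) = $117,490.85


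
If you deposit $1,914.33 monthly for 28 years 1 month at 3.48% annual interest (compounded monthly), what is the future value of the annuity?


Future value of an ordinary annuity: FV = PMT × ((1 + r)^n − 1) / r
Monthly rate r = 0.0348/12 = 0.0029, n = 337
FV = $1,914.33 × ((1 + 0.0348/12)^337 − 1) / (0.0348/12)
FV = $1,914.33 × 570.178019
FV = $1,091,508.89

FV = PMT × ((1+r)^n - 1)/r = $1,091,508.89


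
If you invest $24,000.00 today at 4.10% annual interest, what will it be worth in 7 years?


Future value formula: FV = PV × (1 + r)^t
FV = $24,000.00 × (1 + 0.041)^7
FV = $24,000.00 × 1.3248146
FV = $31,795.55

FV = PV × (1 + r)^t = $31,795.55


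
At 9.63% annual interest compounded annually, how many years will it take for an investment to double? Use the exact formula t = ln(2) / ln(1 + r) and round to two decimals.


Doubling condition: (1 + r)^t = 2
Take ln of both sides: t × ln(1 + r) = ln(2)
t = ln(2) / ln(1 + r)
t = 0.693147 / 0.091941
t = 7.54

t = ln(2) / ln(1 + r) = 7.54 years


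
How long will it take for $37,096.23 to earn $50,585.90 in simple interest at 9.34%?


Rearrange the simple interest formula for t:
I = P × r × t  ⇒  t = I / (P × r)
t = $50,585.90 / ($37,096.23 × 0.0934)
t = 14.6

t = I/(P×r) = 14.6 years


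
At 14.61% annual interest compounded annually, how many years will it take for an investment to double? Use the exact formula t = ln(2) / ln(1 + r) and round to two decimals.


Doubling condition: (1 + r)^t = 2
Take ln of both sides: t × ln(1 + r) = ln(2)
t = ln(2) / ln(1 + r)
t = 0.693147 / 0.136365
t = 5.08

t = ln(2) / ln(1 + r) = 5.08 years


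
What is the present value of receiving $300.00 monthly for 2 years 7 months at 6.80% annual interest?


Present value of an ordinary annuity: PV = PMT × (1 − (1 + r)^(−n)) / r
Monthly rate r = 0.068/12 ≈ 0.00566667, n = 31
PV = $300.00 × (1 − (1 + 0.068/12)^(−31)) / (0.068/12)
PV = $300.00 × 28.3564165
PV = $8,506.92

PV = PMT × (1-(1+r)^(-n))/r = $8,506.92


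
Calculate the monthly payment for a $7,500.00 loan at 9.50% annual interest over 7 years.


Loan payment formula: PMT = PV × r / (1 − (1 + r)^(−n))
Monthly rate r = 0.095/12 ≈ 0.00791667, n = 84 months
Denominator: 1 − (1 + 0.095/12)^(−84) = 0.484378
PMT = $7,500.00 × (0.095/12) / 0.484378
PMT = $122.58 per month

PMT = PV × r / (1-(1+r)^(-n)) = $122.58/month


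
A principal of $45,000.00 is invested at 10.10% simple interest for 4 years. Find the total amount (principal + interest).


Total amount formula: A = P(1 + rt) = P + P·r·t
Interest: I = P × r × t = $45,000.00 × 0.101 × 4 = $18,180.00
A = P + I = $45,000.00 + $18,180.00 = $63,180.00

A = P + I = P(1 + rt) = $63,180.00


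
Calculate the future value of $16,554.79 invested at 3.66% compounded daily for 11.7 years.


Compound interest formula: A = P(1 + r/n)^(nt)
A = $16,554.79 × (1 + 0.0366/365)^(365 × 11.7)
Growth factor: (1 + 0.0366/365)^4270.5 = 1.5344907
A = $16,554.79 × 1.5344907
A = $25,403.17

A = P(1 + r/n)^(nt) = $25,403.17


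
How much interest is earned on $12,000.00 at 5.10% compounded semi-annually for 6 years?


Compound interest earned = final amount − principal.
A = P(1 + r/n)^(nt) = $12,000.00 × (1 + 0.051/2)^(2 × 6) = $16,233.39
Interest = A − P = $16,233.39 − $12,000.00 = $4,233.39

Interest = A - P = $4,233.39


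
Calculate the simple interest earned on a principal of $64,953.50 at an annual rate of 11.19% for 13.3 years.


Simple interest formula: I = P × r × t
I = $64,953.50 × 0.1119 × 13.3
I = $96,668.35

I = P × r × t = $96,668.35


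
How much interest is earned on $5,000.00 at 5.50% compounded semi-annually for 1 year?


Compound interest earned = final amount − principal.
A = P(1 + r/n)^(nt) = $5,000.00 × (1 + 0.055/2)^(2 × 1) = $5,278.78
Interest = A − P = $5,278.78 − $5,000.00 = $278.78

Interest = A - P = $278.78


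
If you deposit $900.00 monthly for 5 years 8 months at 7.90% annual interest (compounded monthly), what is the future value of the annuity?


Future value of an ordinary annuity: FV = PMT × ((1 + r)^n − 1) / r
Monthly rate r = 0.079/12 ≈ 0.00658333, n = 68
FV = $900.00 × ((1 + 0.079/12)^68 − 1) / (0.079/12)
FV = $900.00 × 85.422255
FV = $76,880.03

FV = PMT × ((1+r)^n - 1)/r = $76,880.03


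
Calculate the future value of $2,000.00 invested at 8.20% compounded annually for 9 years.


Compound interest formula: A = P(1 + r/n)^(nt)
A = $2,000.00 × (1 + 0.082/1)^(1 × 9)
Growth factor: (1 + 0.082/1)^9 = 2.032569
A = $2,000.00 × 2.032569
A = $4,065.14

A = P(1 + r/n)^(nt) = $4,065.14


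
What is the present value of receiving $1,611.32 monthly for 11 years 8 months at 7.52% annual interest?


Present value of an ordinary annuity: PV = PMT × (1 − (1 + r)^(−n)) / r
Monthly rate r = 0.0752/12 ≈ 0.00626667, n = 140
PV = $1,611.32 × (1 − (1 + 0.0752/12)^(−140)) / (0.0752/12)
PV = $1,611.32 × 93.027039
PV = $149,896.33

PV = PMT × (1-(1+r)^(-n))/r = $149,896.33


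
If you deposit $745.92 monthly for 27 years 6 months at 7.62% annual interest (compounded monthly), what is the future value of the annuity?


Future value of an ordinary annuity: FV = PMT × ((1 + r)^n − 1) / r
Monthly rate r = 0.0762/12 = 0.00635, n = 330
FV = $745.92 × ((1 + 0.0762/12)^330 − 1) / (0.0762/12)
FV = $745.92 × 1114.302880
FV = $831,180.80

FV = PMT × ((1+r)^n - 1)/r = $831,180.80


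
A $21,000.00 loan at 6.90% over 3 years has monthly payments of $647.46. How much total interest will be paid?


Total paid over the life of the loan = PMT × n.
Total paid = $647.46 × 36 = $23,308.56
Total interest = total paid − principal = $23,308.56 − $21,000.00 = $2,308.56

Total interest = (PMT × n) - PV = $2,308.56


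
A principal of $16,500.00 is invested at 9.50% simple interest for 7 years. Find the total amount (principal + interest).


Total amount formula: A = P(1 + rt) = P + P·r·t
Interest: I = P × r × t = $16,500.00 × 0.095 × 7 = $10,972.50
A = P + I = $16,500.00 + $10,972.50 = $27,472.50

A = P + I = P(1 + rt) = $27,472.50


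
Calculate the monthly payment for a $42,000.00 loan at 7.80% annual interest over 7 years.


Loan payment formula: PMT = PV × r / (1 − (1 + r)^(−n))
Monthly rate r = 0.078/12 = 0.0065, n = 84 months
Denominator: 1 − (1 + 0.078/12)^(−84) = 0.419713
PMT = $42,000.00 × (0.078/12) / 0.419713
PMT = $650.44 per month

PMT = PV × r / (1-(1+r)^(-n)) = $650.44/month


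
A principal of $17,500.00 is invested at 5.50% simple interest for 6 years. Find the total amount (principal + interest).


Total amount formula: A = P(1 + rt) = P + P·r·t
Interest: I = P × r × t = $17,500.00 × 0.055 × 6 = $5,775.00
A = P + I = $17,500.00 + $5,775.00 = $23,275.00

A = P + I = P(1 + rt) = $23,275.00


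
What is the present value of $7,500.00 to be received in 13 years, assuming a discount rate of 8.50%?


Present value formula: PV = FV / (1 + r)^t
PV = $7,500.00 / (1 + 0.085)^13
PV = $7,500.00 / 2.887930
PV = $2,597.02

PV = FV / (1 + r)^t = $2,597.02


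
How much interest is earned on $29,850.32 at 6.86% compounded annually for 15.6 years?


Compound interest earned = final amount − principal.
A = P(1 + r/n)^(nt) = $29,850.32 × (1 + 0.0686/1)^(1 × 15.6) = $84,036.05
Interest = A − P = $84,036.05 − $29,850.32 = $54,185.73

Interest = A - P = $54,185.73


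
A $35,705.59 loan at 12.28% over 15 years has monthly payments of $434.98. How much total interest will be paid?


Total paid over the life of the loan = PMT × n.
Total paid = $434.98 × 180 = $78,296.40
Total interest = total paid − principal = $78,296.40 − $35,705.59 = $42,590.81

Total interest = (PMT × n) - PV = $42,590.81


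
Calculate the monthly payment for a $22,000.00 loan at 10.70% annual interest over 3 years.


Loan payment formula: PMT = PV × r / (1 − (1 + r)^(−n))
Monthly rate r = 0.107/12 ≈ 0.00891667, n = 36 months
Denominator: 1 − (1 + 0.107/12)^(−36) = 0.273544
PMT = $22,000.00 × (0.107/12) / 0.273544
PMT = $717.13 per month

PMT = PV × r / (1-(1+r)^(-n)) = $717.13/month


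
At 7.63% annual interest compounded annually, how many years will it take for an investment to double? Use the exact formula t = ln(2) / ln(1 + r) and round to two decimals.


Doubling condition: (1 + r)^t = 2
Take ln of both sides: t × ln(1 + r) = ln(2)
t = ln(2) / ln(1 + r)
t = 0.693147 / 0.073529
t = 9.43

t = ln(2) / ln(1 + r) = 9.43 years


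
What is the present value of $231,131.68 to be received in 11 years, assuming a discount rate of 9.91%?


Present value formula: PV = FV / (1 + r)^t
PV = $231,131.68 / (1 + 0.0991)^11
PV = $231,131.68 / 2.8275434
PV = $81,742.93

PV = FV / (1 + r)^t = $81,742.93


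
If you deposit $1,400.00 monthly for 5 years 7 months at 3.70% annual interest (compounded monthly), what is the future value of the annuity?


Future value of an ordinary annuity: FV = PMT × ((1 + r)^n − 1) / r
Monthly rate r = 0.037/12 ≈ 0.00308333, n = 67
FV = $1,400.00 × ((1 + 0.037/12)^67 − 1) / (0.037/12)
FV = $1,400.00 × 74.296050
FV = $104,014.47

FV = PMT × ((1+r)^n - 1)/r = $104,014.47


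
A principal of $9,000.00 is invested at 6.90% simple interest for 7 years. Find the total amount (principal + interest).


Total amount formula: A = P(1 + rt) = P + P·r·t
Interest: I = P × r × t = $9,000.00 × 0.069 × 7 = $4,347.00
A = P + I = $9,000.00 + $4,347.00 = $13,347.00

A = P + I = P(1 + rt) = $13,347.00


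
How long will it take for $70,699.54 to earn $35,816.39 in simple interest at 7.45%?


Rearrange the simple interest formula for t:
I = P × r × t  ⇒  t = I / (P × r)
t = $35,816.39 / ($70,699.54 × 0.0745)
t = 6.8

t = I/(P×r) = 6.8 years


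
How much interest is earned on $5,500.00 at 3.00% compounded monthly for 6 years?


Compound interest earned = final amount − principal.
A = P(1 + r/n)^(nt) = $5,500.00 × (1 + 0.03/12)^(12 × 6) = $6,583.22
Interest = A − P = $6,583.22 − $5,500.00 = $1,083.22

Interest = A - P = $1,083.22


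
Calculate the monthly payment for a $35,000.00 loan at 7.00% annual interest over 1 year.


Loan payment formula: PMT = PV × r / (1 − (1 + r)^(−n))
Monthly rate r = 0.07/12 ≈ 0.00583333, n = 12 months
Denominator: 1 − (1 + 0.07/12)^(−12) = 0.0674165
PMT = $35,000.00 × (0.07/12) / 0.0674165
PMT = $3,028.44 per month

PMT = PV × r / (1-(1+r)^(-n)) = $3,028.44/month


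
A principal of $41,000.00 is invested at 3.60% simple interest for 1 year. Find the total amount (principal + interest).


Total amount formula: A = P(1 + rt) = P + P·r·t
Interest: I = P × r × t = $41,000.00 × 0.036 × 1 = $1,476.00
A = P + I = $41,000.00 + $1,476.00 = $42,476.00

A = P + I = P(1 + rt) = $42,476.00


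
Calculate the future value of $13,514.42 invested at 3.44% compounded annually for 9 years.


Compound interest formula: A = P(1 + r/n)^(nt)
A = $13,514.42 × (1 + 0.0344/1)^(1 × 9)
Growth factor: (1 + 0.0344/1)^9 = 1.355803
A = $13,514.42 × 1.355803
A = $18,322.89

A = P(1 + r/n)^(nt) = $18,322.89


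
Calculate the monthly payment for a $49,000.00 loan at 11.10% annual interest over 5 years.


Loan payment formula: PMT = PV × r / (1 − (1 + r)^(−n))
Monthly rate r = 0.111/12 = 0.00925, n = 60 months
Denominator: 1 − (1 + 0.111/12)^(−60) = 0.424461
PMT = $49,000.00 × (0.111/12) / 0.424461
PMT = $1,067.82 per month

PMT = PV × r / (1-(1+r)^(-n)) = $1,067.82/month


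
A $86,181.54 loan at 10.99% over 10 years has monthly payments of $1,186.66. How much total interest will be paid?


Total paid over the life of the loan = PMT × n.
Total paid = $1,186.66 × 120 = $142,399.20
Total interest = total paid − principal = $142,399.20 − $86,181.54 = $56,217.66

Total interest = (PMT × n) - PV = $56,217.66


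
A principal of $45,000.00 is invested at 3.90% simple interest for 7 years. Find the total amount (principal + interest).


Total amount formula: A = P(1 + rt) = P + P·r·t
Interest: I = P × r × t = $45,000.00 × 0.039 × 7 = $12,285.00
A = P + I = $45,000.00 + $12,285.00 = $57,285.00

A = P + I = P(1 + rt) = $57,285.00


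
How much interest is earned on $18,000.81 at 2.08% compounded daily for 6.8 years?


Compound interest earned = final amount − principal.
A = P(1 + r/n)^(nt) = $18,000.81 × (1 + 0.0208/365)^(365 × 6.8) = $20,735.61
Interest = A − P = $20,735.61 − $18,000.81 = $2,734.80

Interest = A - P = $2,734.80


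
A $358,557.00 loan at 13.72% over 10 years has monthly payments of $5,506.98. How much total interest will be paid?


Total paid over the life of the loan = PMT × n.
Total paid = $5,506.98 × 120 = $660,837.60
Total interest = total paid − principal = $660,837.60 − $358,557.00 = $302,280.60

Total interest = (PMT × n) - PV = $302,280.60


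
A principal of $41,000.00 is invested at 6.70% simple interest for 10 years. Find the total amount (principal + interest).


Total amount formula: A = P(1 + rt) = P + P·r·t
Interest: I = P × r × t = $41,000.00 × 0.067 × 10 = $27,470.00
A = P + I = $41,000.00 + $27,470.00 = $68,470.00

A = P + I = P(1 + rt) = $68,470.00


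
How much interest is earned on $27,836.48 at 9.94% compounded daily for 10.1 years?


Compound interest earned = final amount − principal.
A = P(1 + r/n)^(nt) = $27,836.48 × (1 + 0.0994/365)^(365 × 10.1) = $75,955.73
Interest = A − P = $75,955.73 − $27,836.48 = $48,119.25

Interest = A - P = $48,119.25


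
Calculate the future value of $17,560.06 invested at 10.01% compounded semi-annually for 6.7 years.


Compound interest formula: A = P(1 + r/n)^(nt)
A = $17,560.06 × (1 + 0.1001/2)^(2 × 6.7)
Growth factor: (1 + 0.1001/2)^13.4 = 1.9240383
A = $17,560.06 × 1.9240383
A = $33,786.23

A = P(1 + r/n)^(nt) = $33,786.23


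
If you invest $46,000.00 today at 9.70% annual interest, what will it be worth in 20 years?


Future value formula: FV = PV × (1 + r)^t
FV = $46,000.00 × (1 + 0.097)^20
FV = $46,000.00 × 6.3698991
FV = $293,015.36

FV = PV × (1 + r)^t = $293,015.36


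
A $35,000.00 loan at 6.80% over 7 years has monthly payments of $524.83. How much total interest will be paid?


Total paid over the life of the loan = PMT × n.
Total paid = $524.83 × 84 = $44,085.72
Total interest = total paid − principal = $44,085.72 − $35,000.00 = $9,085.72

Total interest = (PMT × n) - PV = $9,085.72


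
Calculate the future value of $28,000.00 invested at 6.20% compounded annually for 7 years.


Compound interest formula: A = P(1 + r/n)^(nt)
A = $28,000.00 × (1 + 0.062/1)^(1 × 7)
Growth factor: (1 + 0.062/1)^7 = 1.523602
A = $28,000.00 × 1.523602
A = $42,660.86

A = P(1 + r/n)^(nt) = $42,660.86


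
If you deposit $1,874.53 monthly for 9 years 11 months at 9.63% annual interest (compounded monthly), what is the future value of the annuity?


Future value of an ordinary annuity: FV = PMT × ((1 + r)^n − 1) / r
Monthly rate r = 0.0963/12 = 0.008025, n = 119
FV = $1,874.53 × ((1 + 0.0963/12)^119 − 1) / (0.0963/12)
FV = $1,874.53 × 197.971338
FV = $371,103.21

FV = PMT × ((1+r)^n - 1)/r = $371,103.21


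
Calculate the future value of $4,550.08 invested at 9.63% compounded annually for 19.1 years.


Compound interest formula: A = P(1 + r/n)^(nt)
A = $4,550.08 × (1 + 0.0963/1)^(1 × 19.1)
Growth factor: (1 + 0.0963/1)^19.1 = 5.789643
A = $4,550.08 × 5.789643
A = $26,343.34

A = P(1 + r/n)^(nt) = $26,343.34


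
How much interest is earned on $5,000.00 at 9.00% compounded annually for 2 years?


Compound interest earned = final amount − principal.
A = P(1 + r/n)^(nt) = $5,000.00 × (1 + 0.09/1)^(1 × 2) = $5,940.50
Interest = A − P = $5,940.50 − $5,000.00 = $940.50

Interest = A - P = $940.50


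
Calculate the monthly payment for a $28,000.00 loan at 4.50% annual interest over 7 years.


Loan payment formula: PMT = PV × r / (1 − (1 + r)^(−n))
Monthly rate r = 0.045/12 = 0.00375, n = 84 months
Denominator: 1 − (1 + 0.045/12)^(−84) = 0.269781
PMT = $28,000.00 × (0.045/12) / 0.269781
PMT = $389.20 per month

PMT = PV × r / (1-(1+r)^(-n)) = $389.20/month


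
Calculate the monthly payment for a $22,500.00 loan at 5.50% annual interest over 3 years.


Loan payment formula: PMT = PV × r / (1 − (1 + r)^(−n))
Monthly rate r = 0.055/12 ≈ 0.00458333, n = 36 months
Denominator: 1 − (1 + 0.055/12)^(−36) = 0.151787
PMT = $22,500.00 × (0.055/12) / 0.151787
PMT = $679.41 per month

PMT = PV × r / (1-(1+r)^(-n)) = $679.41/month


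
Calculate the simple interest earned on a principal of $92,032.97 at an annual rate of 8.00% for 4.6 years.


Simple interest formula: I = P × r × t
I = $92,032.97 × 0.08 × 4.6
I = $33,868.13

I = P × r × t = $33,868.13


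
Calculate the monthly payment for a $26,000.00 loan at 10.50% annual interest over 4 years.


Loan payment formula: PMT = PV × r / (1 − (1 + r)^(−n))
Monthly rate r = 0.105/12 = 0.00875, n = 48 months
Denominator: 1 − (1 + 0.105/12)^(−48) = 0.341752
PMT = $26,000.00 × (0.105/12) / 0.341752
PMT = $665.69 per month

PMT = PV × r / (1-(1+r)^(-n)) = $665.69/month


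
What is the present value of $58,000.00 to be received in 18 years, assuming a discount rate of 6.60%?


Present value formula: PV = FV / (1 + r)^t
PV = $58,000.00 / (1 + 0.066)^18
PV = $58,000.00 / 3.159582
PV = $18,356.86

PV = FV / (1 + r)^t = $18,356.86


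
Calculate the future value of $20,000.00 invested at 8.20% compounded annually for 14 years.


Compound interest formula: A = P(1 + r/n)^(nt)
A = $20,000.00 × (1 + 0.082/1)^(1 × 14)
Growth factor: (1 + 0.082/1)^14 = 3.0142665
A = $20,000.00 × 3.0142665
A = $60,285.33

A = P(1 + r/n)^(nt) = $60,285.33


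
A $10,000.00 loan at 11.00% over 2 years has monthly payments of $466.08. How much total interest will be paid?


Total paid over the life of the loan = PMT × n.
Total paid = $466.08 × 24 = $11,185.92
Total interest = total paid − principal = $11,185.92 − $10,000.00 = $1,185.92

Total interest = (PMT × n) - PV = $1,185.92


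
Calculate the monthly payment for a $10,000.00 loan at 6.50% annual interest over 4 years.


Loan payment formula: PMT = PV × r / (1 − (1 + r)^(−n))
Monthly rate r = 0.065/12 ≈ 0.00541667, n = 48 months
Denominator: 1 − (1 + 0.065/12)^(−48) = 0.228407
PMT = $10,000.00 × (0.065/12) / 0.228407
PMT = $237.15 per month

PMT = PV × r / (1-(1+r)^(-n)) = $237.15/month


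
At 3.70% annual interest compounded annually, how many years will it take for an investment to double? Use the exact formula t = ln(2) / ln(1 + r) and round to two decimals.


Doubling condition: (1 + r)^t = 2
Take ln of both sides: t × ln(1 + r) = ln(2)
t = ln(2) / ln(1 + r)
t = 0.693147 / 0.036332
t = 19.08

t = ln(2) / ln(1 + r) = 19.08 years
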